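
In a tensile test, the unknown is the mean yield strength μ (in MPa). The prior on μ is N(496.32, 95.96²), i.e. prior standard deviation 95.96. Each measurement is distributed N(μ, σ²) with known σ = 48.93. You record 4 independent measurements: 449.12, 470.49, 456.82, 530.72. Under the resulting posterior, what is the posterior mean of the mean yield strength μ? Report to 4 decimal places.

477.9796

For Normal data with known variance σ², a Normal(μ₀, σ₀²) prior on μ is conjugate. Posterior precision = 1/σ₀² + n/σ²; posterior mean is the precision-weighted average of μ₀ and x̄.
Σxᵢ = 449.12 + 470.49 + 456.82 + 530.72 = 1907.15, so n·x̄ = 1907.15.
σ₀² = 95.96² = 9208.3216, σ² = 48.93² = 2394.1449; σ² + n·σ₀² = 2394.1449 + 4·9208.3216 = 39227.4313.
Posterior mean = (μ₀/σ₀² + n·x̄/σ²)/(1/σ₀² + n/σ²) = (σ²·μ₀ + σ₀²·n·x̄)/(σ² + n·σ₀²) = (2394.1449·496.32 + 9208.3216·1907.15)/39227.4313 = 18749912.536208/39227.4313 = 477.9796.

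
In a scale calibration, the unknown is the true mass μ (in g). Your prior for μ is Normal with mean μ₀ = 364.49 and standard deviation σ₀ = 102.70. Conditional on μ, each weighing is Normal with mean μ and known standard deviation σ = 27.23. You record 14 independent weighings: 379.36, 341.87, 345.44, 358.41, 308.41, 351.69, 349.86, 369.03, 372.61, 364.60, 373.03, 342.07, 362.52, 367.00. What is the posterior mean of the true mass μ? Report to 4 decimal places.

For Normal data with known variance σ², a Normal(μ₀, σ₀²) prior on μ is conjugate. Posterior precision = 1/σ₀² + n/σ²; posterior mean is the precision-weighted average of μ₀ and x̄.
Σxᵢ = 379.36 + 341.87 + 345.44 + 358.41 + 308.41 + 351.69 + 349.86 + 369.03 + 372.61 + 364.60 + 373.03 + 342.07 + 362.52 + 367.00 = 4985.9, so n·x̄ = 4985.9.
σ₀² = 102.70² = 10547.29, σ² = 27.23² = 741.4729; σ² + n·σ₀² = 741.4729 + 14·10547.29 = 148403.5329.
Posterior mean = (μ₀/σ₀² + n·x̄/σ²)/(1/σ₀² + n/σ²) = (σ²·μ₀ + σ₀²·n·x̄)/(σ² + n·σ₀²) = (741.4729·364.49 + 10547.29·4985.9)/148403.5329 = 52857992.668321/148403.5329 = 356.1775.

356.1775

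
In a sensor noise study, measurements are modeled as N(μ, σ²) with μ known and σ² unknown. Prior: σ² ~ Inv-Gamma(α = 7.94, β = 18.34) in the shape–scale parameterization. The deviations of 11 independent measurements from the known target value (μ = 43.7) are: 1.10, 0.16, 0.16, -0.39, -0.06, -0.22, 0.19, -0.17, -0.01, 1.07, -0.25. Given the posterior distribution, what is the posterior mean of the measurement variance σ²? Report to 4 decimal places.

With known mean μ and an Inverse-Gamma(α, β) prior on σ², the Normal likelihood is conjugate: posterior is Inv-Gamma(α + n/2, β + Σ(xᵢ−μ)²/2).
Σ(xᵢ−μ)² = (1.10)² + (0.16)² + (0.16)² + (-0.39)² + (-0.06)² + (-0.22)² + (0.19)² + (-0.17)² + (-0.01)² + (1.07)² + (-0.25)² = 2.7378.
Posterior: Inv-Gamma(7.94 + 11/2, 18.34 + 2.7378/2) = Inv-Gamma(13.44, 19.70890).
E[σ²|data] = β/(α−1) = 19.70890/12.44 = 1.5843.

1.5843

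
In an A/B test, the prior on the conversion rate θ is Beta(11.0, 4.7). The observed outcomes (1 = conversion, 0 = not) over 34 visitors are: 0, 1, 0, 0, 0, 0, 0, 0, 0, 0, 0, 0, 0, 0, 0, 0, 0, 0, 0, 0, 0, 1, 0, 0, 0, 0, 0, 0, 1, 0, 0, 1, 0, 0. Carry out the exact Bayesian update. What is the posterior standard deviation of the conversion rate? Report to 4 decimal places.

The Beta prior is conjugate to a Binomial/Bernoulli likelihood; the update adds successes to α and failures to β.
Posterior: Beta(α+k, β+n−k) = Beta(11.0+4, 4.7+30) = Beta(15.0, 34.7).
Var = αβ/((α+β)²(α+β+1)) = 15.0·34.7/(49.7²·50.7) = 0.00415623; SD = √0.00415623 = 0.0645.

0.0645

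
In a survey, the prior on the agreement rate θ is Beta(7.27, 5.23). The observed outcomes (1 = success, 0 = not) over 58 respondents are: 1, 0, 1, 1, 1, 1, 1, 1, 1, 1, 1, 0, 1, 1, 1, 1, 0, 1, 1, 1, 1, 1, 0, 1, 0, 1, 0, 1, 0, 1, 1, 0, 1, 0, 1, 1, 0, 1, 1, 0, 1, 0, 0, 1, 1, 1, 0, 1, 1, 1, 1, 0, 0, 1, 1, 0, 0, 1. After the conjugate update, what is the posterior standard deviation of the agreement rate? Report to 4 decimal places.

The Beta prior is conjugate to a Binomial/Bernoulli likelihood; the update adds successes to α and failures to β.
Posterior: Beta(α+k, β+n−k) = Beta(7.27+40, 5.23+18) = Beta(47.27, 23.23).
Var = αβ/((α+β)²(α+β+1)) = 47.27·23.23/(70.50²·71.50) = 0.00308994; SD = √0.00308994 = 0.0556.

0.0556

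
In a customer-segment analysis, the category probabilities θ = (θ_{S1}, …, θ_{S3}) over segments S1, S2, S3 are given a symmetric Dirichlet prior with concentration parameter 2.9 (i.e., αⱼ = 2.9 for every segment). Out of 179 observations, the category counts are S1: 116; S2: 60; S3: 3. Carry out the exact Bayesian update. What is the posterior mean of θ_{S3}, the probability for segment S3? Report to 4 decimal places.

0.0314

The Dirichlet prior is conjugate to the Multinomial likelihood: each posterior αⱼ = prior αⱼ + observed count nⱼ.
Posterior concentration: (118.9, 62.9, 5.9), total = 187.7.
E[θ_{S3}|data] = α_{S3}/Σα = 5.9/187.7 = 0.0314.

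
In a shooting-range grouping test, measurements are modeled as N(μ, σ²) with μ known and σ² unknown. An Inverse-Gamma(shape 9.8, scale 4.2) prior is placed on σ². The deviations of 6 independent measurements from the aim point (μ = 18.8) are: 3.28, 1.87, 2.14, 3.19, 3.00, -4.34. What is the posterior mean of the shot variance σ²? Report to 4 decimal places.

With known mean μ and an Inverse-Gamma(α, β) prior on σ², the Normal likelihood is conjugate: posterior is Inv-Gamma(α + n/2, β + Σ(xᵢ−μ)²/2).
Σ(xᵢ−μ)² = (3.28)² + (1.87)² + (2.14)² + (3.19)² + (3.00)² + (-4.34)² = 56.8466.
Posterior: Inv-Gamma(9.8 + 6/2, 4.2 + 56.8466/2) = Inv-Gamma(12.80, 32.62330).
E[σ²|data] = β/(α−1) = 32.62330/11.80 = 2.7647.

2.7647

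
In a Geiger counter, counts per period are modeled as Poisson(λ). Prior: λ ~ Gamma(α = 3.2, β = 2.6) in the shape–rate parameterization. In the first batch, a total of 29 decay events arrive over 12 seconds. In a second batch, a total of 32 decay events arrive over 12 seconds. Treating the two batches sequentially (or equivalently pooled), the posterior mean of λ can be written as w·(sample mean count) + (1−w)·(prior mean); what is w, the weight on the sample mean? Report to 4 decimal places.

With a Gamma(shape α, rate β) prior, the Poisson likelihood is conjugate: the posterior is Gamma(α + ΣXᵢ, β + n).
Total number of seconds: n = 12 + 12 = 24.
Posterior mean = (α₀+S)/(β₀+n) = [n/(β₀+n)]·(S/n) + [β₀/(β₀+n)]·(α₀/β₀), so only n and β₀ enter the weight.
Weight on data w = n/(β₀+n) = 24/(2.6+24) = 24/26.6 = 0.9023.

0.9023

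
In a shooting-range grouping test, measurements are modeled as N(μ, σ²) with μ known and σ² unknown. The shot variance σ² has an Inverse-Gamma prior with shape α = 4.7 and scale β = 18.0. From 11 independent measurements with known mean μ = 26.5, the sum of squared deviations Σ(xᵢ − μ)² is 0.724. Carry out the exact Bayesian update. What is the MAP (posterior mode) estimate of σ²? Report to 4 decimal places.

1.6395

With known mean μ and an Inverse-Gamma(α, β) prior on σ², the Normal likelihood is conjugate: posterior is Inv-Gamma(α + n/2, β + Σ(xᵢ−μ)²/2).
Posterior: Inv-Gamma(4.7 + 11/2, 18.0 + 0.724/2) = Inv-Gamma(10.20, 18.3620).
Mode = β/(α+1) = 18.3620/11.20 = 1.6395.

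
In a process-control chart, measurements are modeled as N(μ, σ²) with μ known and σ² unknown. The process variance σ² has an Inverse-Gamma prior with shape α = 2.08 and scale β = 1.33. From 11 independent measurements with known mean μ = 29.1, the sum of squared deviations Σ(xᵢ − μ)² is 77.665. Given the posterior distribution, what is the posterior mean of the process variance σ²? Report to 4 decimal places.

With known mean μ and an Inverse-Gamma(α, β) prior on σ², the Normal likelihood is conjugate: posterior is Inv-Gamma(α + n/2, β + Σ(xᵢ−μ)²/2).
Posterior: Inv-Gamma(2.08 + 11/2, 1.33 + 77.665/2) = Inv-Gamma(7.58, 40.1625).
E[σ²|data] = β/(α−1) = 40.1625/6.58 = 6.1037.

6.1037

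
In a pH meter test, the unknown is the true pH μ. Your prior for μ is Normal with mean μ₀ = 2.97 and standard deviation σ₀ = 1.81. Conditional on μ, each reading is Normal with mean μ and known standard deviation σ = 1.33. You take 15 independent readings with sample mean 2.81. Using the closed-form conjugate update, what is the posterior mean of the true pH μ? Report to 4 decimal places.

2.8156

For Normal data with known variance σ², a Normal(μ₀, σ₀²) prior on μ is conjugate. Posterior precision = 1/σ₀² + n/σ²; posterior mean is the precision-weighted average of μ₀ and x̄.
n·x̄ = 15·2.81 = 42.15.
σ₀² = 1.81² = 3.2761, σ² = 1.33² = 1.7689; σ² + n·σ₀² = 1.7689 + 15·3.2761 = 50.9104.
Posterior mean = (μ₀/σ₀² + n·x̄/σ²)/(1/σ₀² + n/σ²) = (σ²·μ₀ + σ₀²·n·x̄)/(σ² + n·σ₀²) = (1.7689·2.97 + 3.2761·42.15)/50.9104 = 143.341248/50.9104 = 2.8156.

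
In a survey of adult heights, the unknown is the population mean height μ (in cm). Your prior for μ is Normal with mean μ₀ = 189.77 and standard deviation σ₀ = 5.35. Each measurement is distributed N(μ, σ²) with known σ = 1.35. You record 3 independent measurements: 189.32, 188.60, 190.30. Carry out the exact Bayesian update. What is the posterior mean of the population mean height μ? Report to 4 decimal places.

189.4142

For Normal data with known variance σ², a Normal(μ₀, σ₀²) prior on μ is conjugate. Posterior precision = 1/σ₀² + n/σ²; posterior mean is the precision-weighted average of μ₀ and x̄.
Σxᵢ = 189.32 + 188.60 + 190.30 = 568.22, so n·x̄ = 568.22.
σ₀² = 5.35² = 28.6225, σ² = 1.35² = 1.8225; σ² + n·σ₀² = 1.8225 + 3·28.6225 = 87.69.
Posterior mean = (μ₀/σ₀² + n·x̄/σ²)/(1/σ₀² + n/σ²) = (σ²·μ₀ + σ₀²·n·x̄)/(σ² + n·σ₀²) = (1.8225·189.77 + 28.6225·568.22)/87.69 = 16609.732775/87.69 = 189.4142.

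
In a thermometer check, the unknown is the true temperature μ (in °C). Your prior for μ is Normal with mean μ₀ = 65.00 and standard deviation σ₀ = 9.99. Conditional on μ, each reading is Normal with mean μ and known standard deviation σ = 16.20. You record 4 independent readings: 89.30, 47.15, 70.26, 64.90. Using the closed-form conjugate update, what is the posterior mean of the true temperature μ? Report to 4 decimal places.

66.7512

For Normal data with known variance σ², a Normal(μ₀, σ₀²) prior on μ is conjugate. Posterior precision = 1/σ₀² + n/σ²; posterior mean is the precision-weighted average of μ₀ and x̄.
Σxᵢ = 89.30 + 47.15 + 70.26 + 64.90 = 271.61, so n·x̄ = 271.61.
σ₀² = 9.99² = 99.8001, σ² = 16.20² = 262.44; σ² + n·σ₀² = 262.44 + 4·99.8001 = 661.6404.
Posterior mean = (μ₀/σ₀² + n·x̄/σ²)/(1/σ₀² + n/σ²) = (σ²·μ₀ + σ₀²·n·x̄)/(σ² + n·σ₀²) = (262.44·65.00 + 99.8001·271.61)/661.6404 = 44165.305161/661.6404 = 66.7512.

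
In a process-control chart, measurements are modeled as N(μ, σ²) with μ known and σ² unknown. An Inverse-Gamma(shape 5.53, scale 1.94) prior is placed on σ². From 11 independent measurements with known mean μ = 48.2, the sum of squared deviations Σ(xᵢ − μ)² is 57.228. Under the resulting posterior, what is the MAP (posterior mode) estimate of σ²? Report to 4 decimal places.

With known mean μ and an Inverse-Gamma(α, β) prior on σ², the Normal likelihood is conjugate: posterior is Inv-Gamma(α + n/2, β + Σ(xᵢ−μ)²/2).
Posterior: Inv-Gamma(5.53 + 11/2, 1.94 + 57.228/2) = Inv-Gamma(11.03, 30.5540).
Mode = β/(α+1) = 30.5540/12.03 = 2.5398.

2.5398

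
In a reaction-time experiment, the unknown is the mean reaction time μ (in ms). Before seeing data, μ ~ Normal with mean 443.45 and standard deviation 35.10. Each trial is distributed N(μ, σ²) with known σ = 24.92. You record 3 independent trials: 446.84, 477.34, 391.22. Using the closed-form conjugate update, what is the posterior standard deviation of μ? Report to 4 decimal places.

For Normal data with known variance σ², a Normal(μ₀, σ₀²) prior on μ is conjugate. Posterior precision = 1/σ₀² + n/σ²; posterior mean is the precision-weighted average of μ₀ and x̄.
σ₀² = 35.10² = 1232.01, σ² = 24.92² = 621.0064; σ² + n·σ₀² = 621.0064 + 3·1232.01 = 4317.0364.
Posterior precision = 1/σ₀² + n/σ² = 1/1232.01 + 3/621.0064 = (σ² + n·σ₀²)/(σ₀²σ²) = 4317.0364/(1232.01·621.0064); posterior variance σₙ² = σ₀²σ²/(σ² + n·σ₀²) = 1232.01·621.0064/4317.0364 = 177.224842.
Posterior SD = √σₙ² = √(1232.01·621.0064/4317.0364) = 13.3126.

13.3126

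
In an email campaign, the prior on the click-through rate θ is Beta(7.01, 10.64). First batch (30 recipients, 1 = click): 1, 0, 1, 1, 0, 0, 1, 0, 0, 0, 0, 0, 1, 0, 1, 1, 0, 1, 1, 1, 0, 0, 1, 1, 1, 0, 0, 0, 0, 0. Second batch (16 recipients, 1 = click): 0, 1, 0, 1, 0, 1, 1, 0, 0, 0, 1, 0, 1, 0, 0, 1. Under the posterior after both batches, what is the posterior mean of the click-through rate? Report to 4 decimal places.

0.4244

The Beta prior is conjugate to a Binomial/Bernoulli likelihood; the update adds successes to α and failures to β.
After batch 1: Beta(7.01+13, 10.64+17) = Beta(20.01, 27.64).
After batch 2: Beta(20.01+7, 27.64+9) = Beta(27.01, 36.64).
Posterior mean = α/(α+β) = 27.01/63.65 = 0.4244.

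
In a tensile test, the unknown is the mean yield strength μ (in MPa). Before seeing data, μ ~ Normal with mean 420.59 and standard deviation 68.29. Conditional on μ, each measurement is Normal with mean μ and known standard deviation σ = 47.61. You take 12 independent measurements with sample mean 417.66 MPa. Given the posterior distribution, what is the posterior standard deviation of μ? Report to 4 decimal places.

For Normal data with known variance σ², a Normal(μ₀, σ₀²) prior on μ is conjugate. Posterior precision = 1/σ₀² + n/σ²; posterior mean is the precision-weighted average of μ₀ and x̄.
σ₀² = 68.29² = 4663.5241, σ² = 47.61² = 2266.7121; σ² + n·σ₀² = 2266.7121 + 12·4663.5241 = 58229.0013.
Posterior precision = 1/σ₀² + n/σ² = 1/4663.5241 + 12/2266.7121 = (σ² + n·σ₀²)/(σ₀²σ²) = 58229.0013/(4663.5241·2266.7121); posterior variance σₙ² = σ₀²σ²/(σ² + n·σ₀²) = 4663.5241·2266.7121/58229.0013 = 181.539547.
Posterior SD = √σₙ² = √(4663.5241·2266.7121/58229.0013) = 13.4737.

13.4737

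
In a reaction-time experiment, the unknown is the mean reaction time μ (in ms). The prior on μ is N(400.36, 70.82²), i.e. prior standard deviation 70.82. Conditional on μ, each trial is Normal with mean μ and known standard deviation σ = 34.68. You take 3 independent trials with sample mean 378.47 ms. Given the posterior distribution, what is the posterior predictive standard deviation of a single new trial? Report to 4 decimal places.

39.6728

For Normal data with known variance σ², a Normal(μ₀, σ₀²) prior on μ is conjugate. Posterior precision = 1/σ₀² + n/σ²; posterior mean is the precision-weighted average of μ₀ and x̄.
σ₀² = 70.82² = 5015.4724, σ² = 34.68² = 1202.7024; σ² + n·σ₀² = 1202.7024 + 3·5015.4724 = 16249.1196.
Posterior precision = 1/σ₀² + n/σ² = 1/5015.4724 + 3/1202.7024 = (σ² + n·σ₀²)/(σ₀²σ²) = 16249.1196/(5015.4724·1202.7024); posterior variance σₙ² = σ₀²σ²/(σ² + n·σ₀²) = 5015.4724·1202.7024/16249.1196 = 371.227540.
Predictive variance for one new observation = σₙ² + σ² = 5015.4724·1202.7024/16249.1196 + 1202.7024 = σ²·(σ₀² + 16249.1196)/16249.1196 = 1202.7024·21264.592/16249.1196 = 1573.929940; SD = √(1202.7024·21264.592/16249.1196) = 39.6728.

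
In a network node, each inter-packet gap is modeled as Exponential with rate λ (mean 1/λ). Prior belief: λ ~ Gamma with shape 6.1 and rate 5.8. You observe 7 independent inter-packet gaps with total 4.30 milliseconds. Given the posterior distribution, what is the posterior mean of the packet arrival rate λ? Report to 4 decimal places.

1.2970

With a Gamma(shape α, rate β) prior on the exponential rate λ, the posterior after n observations with total T = Σxᵢ is Gamma(α+n, β+T).
Posterior: Gamma(6.1+7, 5.8+4.30) = Gamma(13.1, 10.10).
Posterior mean of λ = α/β = 13.1/10.10 = 1.2970.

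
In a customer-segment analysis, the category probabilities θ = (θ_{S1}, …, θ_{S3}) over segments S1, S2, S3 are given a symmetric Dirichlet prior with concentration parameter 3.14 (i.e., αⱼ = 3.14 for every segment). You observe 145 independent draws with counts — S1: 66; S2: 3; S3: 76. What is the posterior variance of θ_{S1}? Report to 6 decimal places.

0.001591

The Dirichlet prior is conjugate to the Multinomial likelihood: each posterior αⱼ = prior αⱼ + observed count nⱼ.
Posterior concentration: (69.14, 6.14, 79.14), total = 154.42.
Var[θ_j] = α_j(Σα−α_j)/((Σα)²(Σα+1)) = 69.14·85.28/(154.42²·155.42) = 0.001591.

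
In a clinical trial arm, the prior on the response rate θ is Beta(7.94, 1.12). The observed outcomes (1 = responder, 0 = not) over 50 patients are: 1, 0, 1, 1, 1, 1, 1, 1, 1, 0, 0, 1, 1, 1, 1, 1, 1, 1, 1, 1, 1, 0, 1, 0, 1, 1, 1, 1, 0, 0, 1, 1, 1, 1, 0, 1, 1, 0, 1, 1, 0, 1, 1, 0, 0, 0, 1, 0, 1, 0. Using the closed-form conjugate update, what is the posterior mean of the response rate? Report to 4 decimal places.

0.7271

The Beta prior is conjugate to a Binomial/Bernoulli likelihood; the update adds successes to α and failures to β.
Posterior: Beta(α+k, β+n−k) = Beta(7.94+35, 1.12+15) = Beta(42.94, 16.12).
Posterior mean = α/(α+β) = 42.94/59.06 = 0.7271.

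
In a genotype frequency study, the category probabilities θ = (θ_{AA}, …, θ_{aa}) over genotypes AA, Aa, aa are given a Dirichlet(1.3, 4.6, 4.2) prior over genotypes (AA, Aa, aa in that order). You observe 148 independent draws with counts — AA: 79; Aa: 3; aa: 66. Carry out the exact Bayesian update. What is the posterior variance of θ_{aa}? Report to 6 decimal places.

0.001552

The Dirichlet prior is conjugate to the Multinomial likelihood: each posterior αⱼ = prior αⱼ + observed count nⱼ.
Posterior concentration: (80.3, 7.6, 70.2), total = 158.1.
Var[θ_j] = α_j(Σα−α_j)/((Σα)²(Σα+1)) = 70.2·87.9/(158.1²·159.1) = 0.001552.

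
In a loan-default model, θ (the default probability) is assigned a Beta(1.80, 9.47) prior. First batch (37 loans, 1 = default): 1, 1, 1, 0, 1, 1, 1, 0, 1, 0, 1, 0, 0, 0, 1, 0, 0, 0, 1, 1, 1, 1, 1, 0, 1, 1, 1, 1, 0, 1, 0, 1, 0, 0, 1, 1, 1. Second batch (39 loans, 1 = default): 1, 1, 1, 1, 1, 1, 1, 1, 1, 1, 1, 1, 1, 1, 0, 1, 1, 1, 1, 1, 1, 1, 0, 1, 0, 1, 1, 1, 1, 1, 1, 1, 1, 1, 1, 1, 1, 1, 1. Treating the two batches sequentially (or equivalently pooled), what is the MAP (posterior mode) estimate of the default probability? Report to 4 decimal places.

0.7013

The Beta prior is conjugate to a Binomial/Bernoulli likelihood; the update adds successes to α and failures to β.
After batch 1: Beta(1.80+23, 9.47+14) = Beta(24.80, 23.47).
After batch 2: Beta(24.80+36, 23.47+3) = Beta(60.80, 26.47).
Mode of Beta(a,b) for a,b>1 is (a−1)/(a+b−2) = 59.80/85.27 = 0.7013.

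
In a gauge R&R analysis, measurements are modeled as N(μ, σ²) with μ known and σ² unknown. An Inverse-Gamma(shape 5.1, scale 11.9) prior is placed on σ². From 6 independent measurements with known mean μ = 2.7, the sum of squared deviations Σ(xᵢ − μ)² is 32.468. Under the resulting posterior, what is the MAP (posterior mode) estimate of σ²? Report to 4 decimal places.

3.0916

With known mean μ and an Inverse-Gamma(α, β) prior on σ², the Normal likelihood is conjugate: posterior is Inv-Gamma(α + n/2, β + Σ(xᵢ−μ)²/2).
Posterior: Inv-Gamma(5.1 + 6/2, 11.9 + 32.468/2) = Inv-Gamma(8.10, 28.1340).
Mode = β/(α+1) = 28.1340/9.10 = 3.0916.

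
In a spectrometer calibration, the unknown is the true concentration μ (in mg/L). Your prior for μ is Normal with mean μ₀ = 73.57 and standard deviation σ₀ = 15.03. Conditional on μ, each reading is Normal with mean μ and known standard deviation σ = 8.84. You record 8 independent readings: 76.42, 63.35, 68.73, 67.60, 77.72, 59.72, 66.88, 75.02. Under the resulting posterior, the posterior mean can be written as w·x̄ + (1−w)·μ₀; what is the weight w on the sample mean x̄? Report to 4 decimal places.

For Normal data with known variance σ², a Normal(μ₀, σ₀²) prior on μ is conjugate. Posterior precision = 1/σ₀² + n/σ²; posterior mean is the precision-weighted average of μ₀ and x̄.
σ₀² = 15.03² = 225.9009, σ² = 8.84² = 78.1456. Prior precision 1/σ₀² = 1/225.9009; data precision n/σ² = 8/78.1456.
w = (n/σ²)/(1/σ₀² + n/σ²) = n·σ₀²/(σ² + n·σ₀²) = 8·225.9009/(78.1456 + 8·225.9009) = 1807.2072/1885.3528 = 0.9586.

0.9586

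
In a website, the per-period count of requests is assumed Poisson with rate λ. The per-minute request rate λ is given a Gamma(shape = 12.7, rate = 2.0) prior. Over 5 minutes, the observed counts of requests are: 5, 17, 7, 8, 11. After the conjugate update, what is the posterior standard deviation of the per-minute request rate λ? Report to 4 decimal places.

With a Gamma(shape α, rate β) prior, the Poisson likelihood is conjugate: the posterior is Gamma(α + ΣXᵢ, β + n).
Sum of counts S = 48 over n = 5 minutes.
Posterior: Gamma(α+S, β+n) = Gamma(12.7+48, 2.0+5) = Gamma(60.7, 7.0).
SD = √α/β = √60.7/7.0 = 1.1130.

1.1130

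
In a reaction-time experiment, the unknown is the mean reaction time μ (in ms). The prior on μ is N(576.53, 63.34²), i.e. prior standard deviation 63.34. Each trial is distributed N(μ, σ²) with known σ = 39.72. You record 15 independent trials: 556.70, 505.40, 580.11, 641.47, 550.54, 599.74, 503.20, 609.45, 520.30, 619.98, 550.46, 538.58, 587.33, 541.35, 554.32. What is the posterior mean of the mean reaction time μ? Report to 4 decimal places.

For Normal data with known variance σ², a Normal(μ₀, σ₀²) prior on μ is conjugate. Posterior precision = 1/σ₀² + n/σ²; posterior mean is the precision-weighted average of μ₀ and x̄.
Σxᵢ = 556.70 + 505.40 + 580.11 + 641.47 + 550.54 + 599.74 + 503.20 + 609.45 + 520.30 + 619.98 + 550.46 + 538.58 + 587.33 + 541.35 + 554.32 = 8458.93, so n·x̄ = 8458.93.
σ₀² = 63.34² = 4011.9556, σ² = 39.72² = 1577.6784; σ² + n·σ₀² = 1577.6784 + 15·4011.9556 = 61757.0124.
Posterior mean = (μ₀/σ₀² + n·x̄/σ²)/(1/σ₀² + n/σ²) = (σ²·μ₀ + σ₀²·n·x̄)/(σ² + n·σ₀²) = (1577.6784·576.53 + 4011.9556·8458.93)/61757.0124 = 34846430.51146/61757.0124 = 564.2506.

564.2506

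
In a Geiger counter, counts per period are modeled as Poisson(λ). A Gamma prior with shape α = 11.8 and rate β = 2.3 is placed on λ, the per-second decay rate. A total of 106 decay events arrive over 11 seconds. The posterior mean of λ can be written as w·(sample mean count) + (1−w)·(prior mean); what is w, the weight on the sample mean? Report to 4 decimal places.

With a Gamma(shape α, rate β) prior, the Poisson likelihood is conjugate: the posterior is Gamma(α + ΣXᵢ, β + n).
Posterior mean = (α₀+S)/(β₀+n) = [n/(β₀+n)]·(S/n) + [β₀/(β₀+n)]·(α₀/β₀), so only n and β₀ enter the weight.
Weight on data w = n/(β₀+n) = 11/(2.3+11) = 11/13.3 = 0.8271.

0.8271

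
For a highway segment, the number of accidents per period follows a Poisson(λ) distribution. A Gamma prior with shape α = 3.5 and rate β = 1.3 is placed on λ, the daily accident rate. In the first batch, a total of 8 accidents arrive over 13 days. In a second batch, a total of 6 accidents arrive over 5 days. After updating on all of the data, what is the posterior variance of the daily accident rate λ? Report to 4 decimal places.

0.0470

With a Gamma(shape α, rate β) prior, the Poisson likelihood is conjugate: the posterior is Gamma(α + ΣXᵢ, β + n).
After batch 1: Gamma(α+S, β+n) = Gamma(3.5+8, 1.3+13) = Gamma(11.5, 14.3).
After batch 2: Gamma(α+S, β+n) = Gamma(11.5+6, 14.3+5) = Gamma(17.5, 19.3).
Var = α/β² = 17.5/19.3² = 0.0470.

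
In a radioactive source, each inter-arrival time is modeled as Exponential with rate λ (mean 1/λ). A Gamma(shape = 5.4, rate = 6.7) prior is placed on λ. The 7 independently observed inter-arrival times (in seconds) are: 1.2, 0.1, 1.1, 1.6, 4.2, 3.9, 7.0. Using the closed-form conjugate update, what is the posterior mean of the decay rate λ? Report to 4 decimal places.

0.4806

With a Gamma(shape α, rate β) prior on the exponential rate λ, the posterior after n observations with total T = Σxᵢ is Gamma(α+n, β+T).
Sum of observations T = 19.1 seconds; n = 7.
Posterior: Gamma(5.4+7, 6.7+19.1) = Gamma(12.4, 25.8).
Posterior mean of λ = α/β = 12.4/25.8 = 0.4806.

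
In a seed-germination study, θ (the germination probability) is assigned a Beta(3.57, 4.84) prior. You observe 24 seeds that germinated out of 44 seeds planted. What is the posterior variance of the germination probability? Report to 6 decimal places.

0.004668

The Beta prior is conjugate to a Binomial/Bernoulli likelihood; the update adds successes to α and failures to β.
Posterior: Beta(α+k, β+n−k) = Beta(3.57+24, 4.84+20) = Beta(27.57, 24.84).
Var = αβ/((α+β)²(α+β+1)) = 27.57·24.84/(52.41²·53.41) = 0.004668.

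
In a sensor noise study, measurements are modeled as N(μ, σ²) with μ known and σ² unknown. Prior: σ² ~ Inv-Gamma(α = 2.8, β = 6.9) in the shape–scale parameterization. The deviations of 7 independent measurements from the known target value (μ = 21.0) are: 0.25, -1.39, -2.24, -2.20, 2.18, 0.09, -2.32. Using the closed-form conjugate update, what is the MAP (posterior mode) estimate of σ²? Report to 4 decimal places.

With known mean μ and an Inverse-Gamma(α, β) prior on σ², the Normal likelihood is conjugate: posterior is Inv-Gamma(α + n/2, β + Σ(xᵢ−μ)²/2).
Σ(xᵢ−μ)² = (0.25)² + (-1.39)² + (-2.24)² + (-2.20)² + (2.18)² + (0.09)² + (-2.32)² = 21.9951.
Posterior: Inv-Gamma(2.8 + 7/2, 6.9 + 21.9951/2) = Inv-Gamma(6.30, 17.89755).
Mode = β/(α+1) = 17.89755/7.30 = 2.4517.

2.4517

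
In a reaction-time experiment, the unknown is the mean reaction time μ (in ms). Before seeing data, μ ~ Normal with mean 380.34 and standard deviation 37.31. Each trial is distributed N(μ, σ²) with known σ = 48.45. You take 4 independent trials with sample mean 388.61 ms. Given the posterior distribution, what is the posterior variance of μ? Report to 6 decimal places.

412.816583

For Normal data with known variance σ², a Normal(μ₀, σ₀²) prior on μ is conjugate. Posterior precision = 1/σ₀² + n/σ²; posterior mean is the precision-weighted average of μ₀ and x̄.
σ₀² = 37.31² = 1392.0361, σ² = 48.45² = 2347.4025; σ² + n·σ₀² = 2347.4025 + 4·1392.0361 = 7915.5469.
Posterior precision = 1/σ₀² + n/σ² = 1/1392.0361 + 4/2347.4025 = (σ² + n·σ₀²)/(σ₀²σ²) = 7915.5469/(1392.0361·2347.4025); posterior variance σₙ² = σ₀²σ²/(σ² + n·σ₀²) = 1392.0361·2347.4025/7915.5469 = 412.816583.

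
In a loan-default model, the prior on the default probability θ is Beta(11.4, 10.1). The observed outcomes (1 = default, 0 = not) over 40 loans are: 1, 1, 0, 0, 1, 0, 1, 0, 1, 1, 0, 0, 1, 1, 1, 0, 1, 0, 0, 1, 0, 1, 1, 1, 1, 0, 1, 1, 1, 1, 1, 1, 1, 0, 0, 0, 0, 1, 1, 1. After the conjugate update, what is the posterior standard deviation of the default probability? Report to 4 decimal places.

The Beta prior is conjugate to a Binomial/Bernoulli likelihood; the update adds successes to α and failures to β.
Posterior: Beta(α+k, β+n−k) = Beta(11.4+25, 10.1+15) = Beta(36.4, 25.1).
Var = αβ/((α+β)²(α+β+1)) = 36.4·25.1/(61.5²·62.5) = 0.00386496; SD = √0.00386496 = 0.0622.

0.0622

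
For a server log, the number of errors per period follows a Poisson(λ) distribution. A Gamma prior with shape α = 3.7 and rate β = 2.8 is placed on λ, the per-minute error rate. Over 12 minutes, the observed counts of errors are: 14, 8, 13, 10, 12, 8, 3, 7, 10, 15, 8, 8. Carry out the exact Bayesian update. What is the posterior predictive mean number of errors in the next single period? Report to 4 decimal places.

With a Gamma(shape α, rate β) prior, the Poisson likelihood is conjugate: the posterior is Gamma(α + ΣXᵢ, β + n).
Sum of counts S = 116 over n = 12 minutes.
Posterior: Gamma(α+S, β+n) = Gamma(3.7+116, 2.8+12) = Gamma(119.7, 14.8).
The predictive distribution for one future period is NegBinom with mean α/β = 8.0878.

8.0878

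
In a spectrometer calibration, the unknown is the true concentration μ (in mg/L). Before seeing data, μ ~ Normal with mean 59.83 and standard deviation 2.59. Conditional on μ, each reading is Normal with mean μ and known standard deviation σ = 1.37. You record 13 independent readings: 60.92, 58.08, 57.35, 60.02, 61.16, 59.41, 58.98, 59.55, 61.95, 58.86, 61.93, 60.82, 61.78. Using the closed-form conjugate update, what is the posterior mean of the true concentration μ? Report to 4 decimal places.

60.0574

For Normal data with known variance σ², a Normal(μ₀, σ₀²) prior on μ is conjugate. Posterior precision = 1/σ₀² + n/σ²; posterior mean is the precision-weighted average of μ₀ and x̄.
Σxᵢ = 60.92 + 58.08 + 57.35 + 60.02 + 61.16 + 59.41 + 58.98 + 59.55 + 61.95 + 58.86 + 61.93 + 60.82 + 61.78 = 780.81, so n·x̄ = 780.81.
σ₀² = 2.59² = 6.7081, σ² = 1.37² = 1.8769; σ² + n·σ₀² = 1.8769 + 13·6.7081 = 89.0822.
Posterior mean = (μ₀/σ₀² + n·x̄/σ²)/(1/σ₀² + n/σ²) = (σ²·μ₀ + σ₀²·n·x̄)/(σ² + n·σ₀²) = (1.8769·59.83 + 6.7081·780.81)/89.0822 = 5350.046488/89.0822 = 60.0574.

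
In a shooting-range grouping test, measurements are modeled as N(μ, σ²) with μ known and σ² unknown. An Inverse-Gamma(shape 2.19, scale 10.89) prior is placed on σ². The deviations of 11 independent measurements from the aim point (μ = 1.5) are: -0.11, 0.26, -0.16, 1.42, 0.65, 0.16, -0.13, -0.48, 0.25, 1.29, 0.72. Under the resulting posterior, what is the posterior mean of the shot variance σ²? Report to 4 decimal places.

With known mean μ and an Inverse-Gamma(α, β) prior on σ², the Normal likelihood is conjugate: posterior is Inv-Gamma(α + n/2, β + Σ(xᵢ−μ)²/2).
Σ(xᵢ−μ)² = (-0.11)² + (0.26)² + (-0.16)² + (1.42)² + (0.65)² + (0.16)² + (-0.13)² + (-0.48)² + (0.25)² + (1.29)² + (0.72)² = 5.0621.
Posterior: Inv-Gamma(2.19 + 11/2, 10.89 + 5.0621/2) = Inv-Gamma(7.69, 13.42105).
E[σ²|data] = β/(α−1) = 13.42105/6.69 = 2.0061.

2.0061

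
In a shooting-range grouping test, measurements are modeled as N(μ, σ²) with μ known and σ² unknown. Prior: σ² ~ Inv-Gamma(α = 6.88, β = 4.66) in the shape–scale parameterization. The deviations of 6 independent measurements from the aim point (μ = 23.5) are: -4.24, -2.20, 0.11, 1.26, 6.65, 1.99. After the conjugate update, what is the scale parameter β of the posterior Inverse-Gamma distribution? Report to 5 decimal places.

With known mean μ and an Inverse-Gamma(α, β) prior on σ², the Normal likelihood is conjugate: posterior is Inv-Gamma(α + n/2, β + Σ(xᵢ−μ)²/2).
Σ(xᵢ−μ)² = (-4.24)² + (-2.20)² + (0.11)² + (1.26)² + (6.65)² + (1.99)² = 72.5999.
Posterior: Inv-Gamma(6.88 + 6/2, 4.66 + 72.5999/2) = Inv-Gamma(9.88, 40.95995).
Posterior β = 40.95995.

40.95995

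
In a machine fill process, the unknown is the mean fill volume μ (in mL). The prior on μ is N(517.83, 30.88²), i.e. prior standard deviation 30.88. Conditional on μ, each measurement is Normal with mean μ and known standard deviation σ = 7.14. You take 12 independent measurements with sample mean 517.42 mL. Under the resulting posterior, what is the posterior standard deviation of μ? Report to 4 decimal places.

For Normal data with known variance σ², a Normal(μ₀, σ₀²) prior on μ is conjugate. Posterior precision = 1/σ₀² + n/σ²; posterior mean is the precision-weighted average of μ₀ and x̄.
σ₀² = 30.88² = 953.5744, σ² = 7.14² = 50.9796; σ² + n·σ₀² = 50.9796 + 12·953.5744 = 11493.8724.
Posterior precision = 1/σ₀² + n/σ² = 1/953.5744 + 12/50.9796 = (σ² + n·σ₀²)/(σ₀²σ²) = 11493.8724/(953.5744·50.9796); posterior variance σₙ² = σ₀²σ²/(σ² + n·σ₀²) = 953.5744·50.9796/11493.8724 = 4.229457.
Posterior SD = √σₙ² = √(953.5744·50.9796/11493.8724) = 2.0566.

2.0566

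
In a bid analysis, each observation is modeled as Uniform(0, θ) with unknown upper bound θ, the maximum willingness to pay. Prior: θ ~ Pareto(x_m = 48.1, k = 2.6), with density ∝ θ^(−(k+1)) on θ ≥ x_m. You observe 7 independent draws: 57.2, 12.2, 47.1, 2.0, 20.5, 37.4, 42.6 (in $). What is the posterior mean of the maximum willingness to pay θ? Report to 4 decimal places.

A Pareto(scale x_m, shape k) prior on the upper bound θ of Uniform(0, θ) is conjugate: posterior is Pareto(max(x_m, max xᵢ), k + n).
Sample maximum = 57.2; prior scale x_m = 48.1 → posterior scale = max = 57.2.
Posterior shape = 2.6 + 7 = 9.6.
E[θ|data] = k·x_m/(k−1) = 9.6·57.2/8.6 = 63.8512.

63.8512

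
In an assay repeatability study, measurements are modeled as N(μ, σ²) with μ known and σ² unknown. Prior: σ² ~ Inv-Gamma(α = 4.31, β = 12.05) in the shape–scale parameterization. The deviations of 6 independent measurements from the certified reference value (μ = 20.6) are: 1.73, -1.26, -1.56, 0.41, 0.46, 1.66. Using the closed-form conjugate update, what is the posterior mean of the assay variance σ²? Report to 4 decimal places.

2.7139

With known mean μ and an Inverse-Gamma(α, β) prior on σ², the Normal likelihood is conjugate: posterior is Inv-Gamma(α + n/2, β + Σ(xᵢ−μ)²/2).
Σ(xᵢ−μ)² = (1.73)² + (-1.26)² + (-1.56)² + (0.41)² + (0.46)² + (1.66)² = 10.1494.
Posterior: Inv-Gamma(4.31 + 6/2, 12.05 + 10.1494/2) = Inv-Gamma(7.31, 17.12470).
E[σ²|data] = β/(α−1) = 17.12470/6.31 = 2.7139.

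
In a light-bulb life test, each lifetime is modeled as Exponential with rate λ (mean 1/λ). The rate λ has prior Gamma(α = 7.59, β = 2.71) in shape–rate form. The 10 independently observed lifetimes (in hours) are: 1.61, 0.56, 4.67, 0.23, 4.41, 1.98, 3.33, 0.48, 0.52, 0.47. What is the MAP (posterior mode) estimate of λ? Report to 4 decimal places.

With a Gamma(shape α, rate β) prior on the exponential rate λ, the posterior after n observations with total T = Σxᵢ is Gamma(α+n, β+T).
Sum of observations T = 18.26 hours; n = 10.
Posterior: Gamma(7.59+10, 2.71+18.26) = Gamma(17.59, 20.97).
Mode = (α−1)/β = 0.7911.

0.7911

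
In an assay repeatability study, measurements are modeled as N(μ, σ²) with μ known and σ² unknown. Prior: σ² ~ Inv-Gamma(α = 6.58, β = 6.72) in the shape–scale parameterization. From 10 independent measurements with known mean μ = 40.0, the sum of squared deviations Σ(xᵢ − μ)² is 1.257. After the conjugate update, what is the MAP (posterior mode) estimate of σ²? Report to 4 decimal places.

0.5841

With known mean μ and an Inverse-Gamma(α, β) prior on σ², the Normal likelihood is conjugate: posterior is Inv-Gamma(α + n/2, β + Σ(xᵢ−μ)²/2).
Posterior: Inv-Gamma(6.58 + 10/2, 6.72 + 1.257/2) = Inv-Gamma(11.58, 7.3485).
Mode = β/(α+1) = 7.3485/12.58 = 0.5841.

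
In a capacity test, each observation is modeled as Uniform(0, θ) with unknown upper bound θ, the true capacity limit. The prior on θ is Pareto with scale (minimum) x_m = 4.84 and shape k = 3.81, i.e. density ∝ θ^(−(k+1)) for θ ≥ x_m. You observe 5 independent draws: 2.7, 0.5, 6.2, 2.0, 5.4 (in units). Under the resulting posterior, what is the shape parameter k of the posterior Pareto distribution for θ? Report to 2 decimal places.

A Pareto(scale x_m, shape k) prior on the upper bound θ of Uniform(0, θ) is conjugate: posterior is Pareto(max(x_m, max xᵢ), k + n).
Sample maximum = 6.2; prior scale x_m = 4.84 → posterior scale = max = 6.20.
Posterior shape = 3.81 + 5 = 8.81.
Posterior shape k = 8.81.

8.81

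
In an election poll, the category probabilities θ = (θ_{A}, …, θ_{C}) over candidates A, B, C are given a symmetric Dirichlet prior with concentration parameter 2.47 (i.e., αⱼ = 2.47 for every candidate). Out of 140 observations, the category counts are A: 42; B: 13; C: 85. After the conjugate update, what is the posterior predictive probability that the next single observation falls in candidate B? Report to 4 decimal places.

0.1049

The Dirichlet prior is conjugate to the Multinomial likelihood: each posterior αⱼ = prior αⱼ + observed count nⱼ.
Posterior concentration: (44.47, 15.47, 87.47), total = 147.41.
P(next = B | data) = α_{B}/Σα = 0.1049.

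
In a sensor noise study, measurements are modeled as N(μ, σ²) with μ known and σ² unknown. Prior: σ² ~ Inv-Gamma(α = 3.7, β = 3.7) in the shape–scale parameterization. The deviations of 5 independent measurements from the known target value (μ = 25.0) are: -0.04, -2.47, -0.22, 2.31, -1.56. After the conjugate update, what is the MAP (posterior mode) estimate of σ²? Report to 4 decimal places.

With known mean μ and an Inverse-Gamma(α, β) prior on σ², the Normal likelihood is conjugate: posterior is Inv-Gamma(α + n/2, β + Σ(xᵢ−μ)²/2).
Σ(xᵢ−μ)² = (-0.04)² + (-2.47)² + (-0.22)² + (2.31)² + (-1.56)² = 13.9206.
Posterior: Inv-Gamma(3.7 + 5/2, 3.7 + 13.9206/2) = Inv-Gamma(6.20, 10.66030).
Mode = β/(α+1) = 10.66030/7.20 = 1.4806.

1.4806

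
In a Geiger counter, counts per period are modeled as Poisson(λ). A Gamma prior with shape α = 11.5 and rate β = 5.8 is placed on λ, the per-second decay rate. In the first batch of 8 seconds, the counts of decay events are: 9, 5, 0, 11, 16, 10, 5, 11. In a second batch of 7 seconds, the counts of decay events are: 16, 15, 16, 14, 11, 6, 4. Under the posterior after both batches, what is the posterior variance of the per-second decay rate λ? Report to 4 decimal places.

With a Gamma(shape α, rate β) prior, the Poisson likelihood is conjugate: the posterior is Gamma(α + ΣXᵢ, β + n).
Batch 1: sum of counts S = 67 over n = 8 seconds.
After batch 1: Gamma(α+S, β+n) = Gamma(11.5+67, 5.8+8) = Gamma(78.5, 13.8).
Batch 2: sum of counts S = 82 over n = 7 seconds.
After batch 2: Gamma(α+S, β+n) = Gamma(78.5+82, 13.8+7) = Gamma(160.5, 20.8).
Var = α/β² = 160.5/20.8² = 0.3710.

0.3710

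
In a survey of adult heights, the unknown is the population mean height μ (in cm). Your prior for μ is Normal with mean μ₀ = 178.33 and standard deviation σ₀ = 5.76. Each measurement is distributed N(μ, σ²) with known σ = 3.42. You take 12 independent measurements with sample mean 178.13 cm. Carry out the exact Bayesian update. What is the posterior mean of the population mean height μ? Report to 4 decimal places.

178.1357

For Normal data with known variance σ², a Normal(μ₀, σ₀²) prior on μ is conjugate. Posterior precision = 1/σ₀² + n/σ²; posterior mean is the precision-weighted average of μ₀ and x̄.
n·x̄ = 12·178.13 = 2137.56.
σ₀² = 5.76² = 33.1776, σ² = 3.42² = 11.6964; σ² + n·σ₀² = 11.6964 + 12·33.1776 = 409.8276.
Posterior mean = (μ₀/σ₀² + n·x̄/σ²)/(1/σ₀² + n/σ²) = (σ²·μ₀ + σ₀²·n·x̄)/(σ² + n·σ₀²) = (11.6964·178.33 + 33.1776·2137.56)/409.8276 = 73004.929668/409.8276 = 178.1357.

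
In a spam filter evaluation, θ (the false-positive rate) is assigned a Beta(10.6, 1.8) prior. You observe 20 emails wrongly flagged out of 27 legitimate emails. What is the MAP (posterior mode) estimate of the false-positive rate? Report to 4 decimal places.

The Beta prior is conjugate to a Binomial/Bernoulli likelihood; the update adds successes to α and failures to β.
Posterior: Beta(α+k, β+n−k) = Beta(10.6+20, 1.8+7) = Beta(30.6, 8.8).
Mode of Beta(a,b) for a,b>1 is (a−1)/(a+b−2) = 29.6/37.4 = 0.7914.

0.7914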